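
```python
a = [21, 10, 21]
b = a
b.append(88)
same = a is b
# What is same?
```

After line 1: a = [21, 10, 21]
After line 2 (b = a is an alias, same object): a = [21, 10, 21], b = [21, 10, 21]
After line 3 (b.append mutates the shared list): a = [21, 10, 21, 88], b = [21, 10, 21, 88]
After line 4 (same = a is b; same object -> True): same = True

True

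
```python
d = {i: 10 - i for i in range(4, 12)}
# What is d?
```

{4: 6, 5: 5, 6: 4, 7: 3, 8: 2, 9: 1, 10: 0, 11: -1}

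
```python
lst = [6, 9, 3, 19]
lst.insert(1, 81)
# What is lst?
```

[6, 81, 9, 3, 19]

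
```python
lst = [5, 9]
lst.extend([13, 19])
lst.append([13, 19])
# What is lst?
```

After line 1: lst = [5, 9]
After line 2 (extend unpacks [13, 19]): lst = [5, 9, 13, 19]
After line 3 (append adds [13, 19] as single element): lst = [5, 9, 13, 19, [13, 19]]

[5, 9, 13, 19, [13, 19]]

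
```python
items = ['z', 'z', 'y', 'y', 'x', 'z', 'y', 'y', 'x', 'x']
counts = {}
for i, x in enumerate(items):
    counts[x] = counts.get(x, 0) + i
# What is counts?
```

Initial: counts = {}, items = ['z', 'z', 'y', 'y', 'x', 'z', 'y', 'y', 'x', 'x']
i=0, x='z': counts = {'z': 0}
i=1, x='z': counts = {'z': 1}
i=2, x='y': counts = {'z': 1, 'y': 2}
i=3, x='y': counts = {'z': 1, 'y': 5}
i=4, x='x': counts = {'z': 1, 'y': 5, 'x': 4}
i=5, x='z': counts = {'z': 6, 'y': 5, 'x': 4}
i=6, x='y': counts = {'z': 6, 'y': 11, 'x': 4}
i=7, x='y': counts = {'z': 6, 'y': 18, 'x': 4}
i=8, x='x': counts = {'z': 6, 'y': 18, 'x': 12}
i=9, x='x': counts = {'z': 6, 'y': 18, 'x': 21}

{'z': 6, 'y': 18, 'x': 21}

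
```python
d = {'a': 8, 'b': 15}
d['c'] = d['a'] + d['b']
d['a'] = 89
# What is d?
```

After line 1: d = {'a': 8, 'b': 15}
After line 2 (d['c'] = 8 + 15): d = {'a': 8, 'b': 15, 'c': 23}
After line 3: d = {'a': 89, 'b': 15, 'c': 23}

{'a': 89, 'b': 15, 'c': 23}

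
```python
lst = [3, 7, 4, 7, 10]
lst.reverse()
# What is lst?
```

[10, 7, 4, 7, 3]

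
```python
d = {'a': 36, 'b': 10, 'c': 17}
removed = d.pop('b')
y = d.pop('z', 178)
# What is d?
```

After line 1: d = {'a': 36, 'b': 10, 'c': 17}
After line 2 (pop 'b' returns 10): d = {'a': 36, 'c': 17}, removed = 10
After line 3 (pop 'z' missing, returns default 178): d = {'a': 36, 'c': 17}, y = 178

{'a': 36, 'c': 17}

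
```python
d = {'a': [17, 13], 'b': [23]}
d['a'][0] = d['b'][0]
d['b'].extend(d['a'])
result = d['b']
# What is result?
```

After line 1: d = {'a': [17, 13], 'b': [23]}
After line 2 (a[0] = b[0] = 23): d = {'a': [23, 13], 'b': [23]}
After line 3 (b.extend(a) appends [23, 13]): d = {'a': [23, 13], 'b': [23, 23, 13]}
After line 4: result = d['b'] = [23, 23, 13]

[23, 23, 13]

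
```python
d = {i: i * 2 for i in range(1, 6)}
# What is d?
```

{1: 2, 2: 4, 3: 6, 4: 8, 5: 10}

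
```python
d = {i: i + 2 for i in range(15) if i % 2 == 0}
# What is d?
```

{0: 2, 2: 4, 4: 6, 6: 8, 8: 10, 10: 12, 12: 14, 14: 16}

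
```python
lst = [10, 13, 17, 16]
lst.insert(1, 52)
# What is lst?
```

[10, 52, 13, 17, 16]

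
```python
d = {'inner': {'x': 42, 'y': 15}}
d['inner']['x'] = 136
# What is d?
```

After line 1: d = {'inner': {'x': 42, 'y': 15}}
After line 2 (inner x overwritten): d = {'inner': {'x': 136, 'y': 15}}

{'inner': {'x': 136, 'y': 15}}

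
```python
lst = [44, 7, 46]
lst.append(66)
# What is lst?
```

[44, 7, 46, 66]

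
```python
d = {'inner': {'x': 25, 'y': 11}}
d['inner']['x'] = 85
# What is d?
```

After line 1: d = {'inner': {'x': 25, 'y': 11}}
After line 2 (inner x overwritten): d = {'inner': {'x': 85, 'y': 11}}

{'inner': {'x': 85, 'y': 11}}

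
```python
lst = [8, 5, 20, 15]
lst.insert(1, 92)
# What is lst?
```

[8, 92, 5, 20, 15]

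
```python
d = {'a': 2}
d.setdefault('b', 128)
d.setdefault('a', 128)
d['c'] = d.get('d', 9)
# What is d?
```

After line 1: d = {'a': 2}
After line 2 (setdefault adds 'b'=128): d = {'a': 2, 'b': 128}
After line 3 (setdefault 'a' no-op, already exists): d = {'a': 2, 'b': 128}
After line 4 (get('d', 9) returns default since 'd' not in d): d = {'a': 2, 'b': 128, 'c': 9}

{'a': 2, 'b': 128, 'c': 9}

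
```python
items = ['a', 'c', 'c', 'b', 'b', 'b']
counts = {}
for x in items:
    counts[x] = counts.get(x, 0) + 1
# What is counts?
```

Initial: counts = {}, items = ['a', 'c', 'c', 'b', 'b', 'b']
See 'a': counts = {'a': 1}
See 'c': counts = {'a': 1, 'c': 1}
See 'c': counts = {'a': 1, 'c': 2}
See 'b': counts = {'a': 1, 'c': 2, 'b': 1}
See 'b': counts = {'a': 1, 'c': 2, 'b': 2}
See 'b': counts = {'a': 1, 'c': 2, 'b': 3}

{'a': 1, 'c': 2, 'b': 3}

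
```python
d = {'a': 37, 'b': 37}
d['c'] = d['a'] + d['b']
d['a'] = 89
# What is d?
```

After line 1: d = {'a': 37, 'b': 37}
After line 2 (d['c'] = 37 + 37): d = {'a': 37, 'b': 37, 'c': 74}
After line 3: d = {'a': 89, 'b': 37, 'c': 74}

{'a': 89, 'b': 37, 'c': 74}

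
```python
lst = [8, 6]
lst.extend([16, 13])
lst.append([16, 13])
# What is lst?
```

After line 1: lst = [8, 6]
After line 2 (extend unpacks [16, 13]): lst = [8, 6, 16, 13]
After line 3 (append adds [16, 13] as single element): lst = [8, 6, 16, 13, [16, 13]]

[8, 6, 16, 13, [16, 13]]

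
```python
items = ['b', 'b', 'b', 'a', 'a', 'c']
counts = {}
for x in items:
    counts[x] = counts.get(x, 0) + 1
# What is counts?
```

Initial: counts = {}, items = ['b', 'b', 'b', 'a', 'a', 'c']
See 'b': counts = {'b': 1}
See 'b': counts = {'b': 2}
See 'b': counts = {'b': 3}
See 'a': counts = {'b': 3, 'a': 1}
See 'a': counts = {'b': 3, 'a': 2}
See 'c': counts = {'b': 3, 'a': 2, 'c': 1}

{'b': 3, 'a': 2, 'c': 1}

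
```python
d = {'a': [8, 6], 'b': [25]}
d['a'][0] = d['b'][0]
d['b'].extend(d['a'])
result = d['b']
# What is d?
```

After line 1: d = {'a': [8, 6], 'b': [25]}
After line 2 (a[0] = b[0] = 25): d = {'a': [25, 6], 'b': [25]}
After line 3 (b.extend(a) appends [25, 6]): d = {'a': [25, 6], 'b': [25, 25, 6]}
After line 4: result = d['b'] = [25, 25, 6]

{'a': [25, 6], 'b': [25, 25, 6]}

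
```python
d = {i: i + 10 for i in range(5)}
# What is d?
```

{0: 10, 1: 11, 2: 12, 3: 13, 4: 14}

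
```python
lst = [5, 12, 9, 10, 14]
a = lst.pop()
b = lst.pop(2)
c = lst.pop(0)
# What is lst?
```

After line 1: lst = [5, 12, 9, 10, 14]
After line 2 (pop() -> a = 14): lst = [5, 12, 9, 10]
After line 3 (pop(2) -> b = 9): lst = [5, 12, 10]
After line 4 (pop(0) -> c = 5): lst = [12, 10]

[12, 10]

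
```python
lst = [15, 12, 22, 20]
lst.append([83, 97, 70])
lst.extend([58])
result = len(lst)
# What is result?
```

After line 1: lst = [15, 12, 22, 20]
After line 2 (append adds [83, 97, 70] as single element): lst = [15, 12, 22, 20, [83, 97, 70]]
After line 3 (extend unpacks [58], adds 58): lst = [15, 12, 22, 20, [83, 97, 70], 58]
After line 4: result = len(lst) = 6

6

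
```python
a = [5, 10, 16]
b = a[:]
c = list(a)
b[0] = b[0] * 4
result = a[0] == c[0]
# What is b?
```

After line 1: a = [5, 10, 16]
After line 2 (b = a[:], copy): a = [5, 10, 16], b = [5, 10, 16]
After line 3 (c = list(a) is a copy, new object): c = [5, 10, 16]
After line 4 (b[0] = 5 * 4 = 20; only b mutates (copy)): a = [5, 10, 16], b = [20, 10, 16], c = [5, 10, 16]
After line 5 (a[0] = 5, c[0] = 5; result = True)

[20, 10, 16]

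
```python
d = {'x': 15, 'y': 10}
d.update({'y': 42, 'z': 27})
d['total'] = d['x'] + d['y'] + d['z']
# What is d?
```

After line 1: d = {'x': 15, 'y': 10}
After line 2 (y overwritten, z added): d = {'x': 15, 'y': 42, 'z': 27}
After line 3 (total = 15 + 42 + 27 = 84): d = {'x': 15, 'y': 42, 'z': 27, 'total': 84}

{'x': 15, 'y': 42, 'z': 27, 'total': 84}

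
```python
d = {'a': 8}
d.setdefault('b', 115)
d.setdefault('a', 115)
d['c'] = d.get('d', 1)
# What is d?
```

After line 1: d = {'a': 8}
After line 2 (setdefault adds 'b'=115): d = {'a': 8, 'b': 115}
After line 3 (setdefault 'a' no-op, already exists): d = {'a': 8, 'b': 115}
After line 4 (get('d', 1) returns default since 'd' not in d): d = {'a': 8, 'b': 115, 'c': 1}

{'a': 8, 'b': 115, 'c': 1}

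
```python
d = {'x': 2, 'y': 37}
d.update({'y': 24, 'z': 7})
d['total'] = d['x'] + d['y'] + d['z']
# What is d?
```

After line 1: d = {'x': 2, 'y': 37}
After line 2 (y overwritten, z added): d = {'x': 2, 'y': 24, 'z': 7}
After line 3 (total = 2 + 24 + 7 = 33): d = {'x': 2, 'y': 24, 'z': 7, 'total': 33}

{'x': 2, 'y': 24, 'z': 7, 'total': 33}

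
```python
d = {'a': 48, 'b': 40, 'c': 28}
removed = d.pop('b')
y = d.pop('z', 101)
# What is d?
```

After line 1: d = {'a': 48, 'b': 40, 'c': 28}
After line 2 (pop 'b' returns 40): d = {'a': 48, 'c': 28}, removed = 40
After line 3 (pop 'z' missing, returns default 101): d = {'a': 48, 'c': 28}, y = 101

{'a': 48, 'c': 28}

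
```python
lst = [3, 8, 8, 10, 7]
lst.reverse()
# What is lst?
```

[7, 10, 8, 8, 3]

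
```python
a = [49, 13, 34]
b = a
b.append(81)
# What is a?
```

After line 1: a = [49, 13, 34]
After line 2 (b = a is an alias, same object): a = [49, 13, 34], b = [49, 13, 34]
After line 3 (b.append mutates the shared list): a = [49, 13, 34, 81], b = [49, 13, 34, 81]

[49, 13, 34, 81]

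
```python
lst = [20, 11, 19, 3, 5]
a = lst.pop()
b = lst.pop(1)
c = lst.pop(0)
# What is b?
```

After line 1: lst = [20, 11, 19, 3, 5]
After line 2 (pop() -> a = 5): lst = [20, 11, 19, 3]
After line 3 (pop(1) -> b = 11): lst = [20, 19, 3]
After line 4 (pop(0) -> c = 20): lst = [19, 3]

11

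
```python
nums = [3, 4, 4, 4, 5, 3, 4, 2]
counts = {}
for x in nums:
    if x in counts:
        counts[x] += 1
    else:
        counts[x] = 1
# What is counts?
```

Initial: counts = {}, nums = [3, 4, 4, 4, 5, 3, 4, 2]
See 3: counts = {3: 1}
See 4: counts = {3: 1, 4: 1}
See 4: counts = {3: 1, 4: 2}
See 4: counts = {3: 1, 4: 3}
See 5: counts = {3: 1, 4: 3, 5: 1}
See 3: counts = {3: 2, 4: 3, 5: 1}
See 4: counts = {3: 2, 4: 4, 5: 1}
See 2: counts = {3: 2, 4: 4, 5: 1, 2: 1}

{3: 2, 4: 4, 5: 1, 2: 1}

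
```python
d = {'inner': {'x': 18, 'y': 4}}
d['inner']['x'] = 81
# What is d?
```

After line 1: d = {'inner': {'x': 18, 'y': 4}}
After line 2 (inner x overwritten): d = {'inner': {'x': 81, 'y': 4}}

{'inner': {'x': 81, 'y': 4}}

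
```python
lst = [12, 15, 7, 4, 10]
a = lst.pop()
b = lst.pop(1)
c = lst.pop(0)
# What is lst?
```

After line 1: lst = [12, 15, 7, 4, 10]
After line 2 (pop() -> a = 10): lst = [12, 15, 7, 4]
After line 3 (pop(1) -> b = 15): lst = [12, 7, 4]
After line 4 (pop(0) -> c = 12): lst = [7, 4]

[7, 4]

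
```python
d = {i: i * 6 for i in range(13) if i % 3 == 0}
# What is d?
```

{0: 0, 3: 18, 6: 36, 9: 54, 12: 72}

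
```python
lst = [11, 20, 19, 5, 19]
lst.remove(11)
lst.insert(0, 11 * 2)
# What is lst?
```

After line 1: lst = [11, 20, 19, 5, 19]
After line 2 (remove first 11): lst = [20, 19, 5, 19]
After line 3 (insert 22 at index 0): lst = [22, 20, 19, 5, 19]

[22, 20, 19, 5, 19]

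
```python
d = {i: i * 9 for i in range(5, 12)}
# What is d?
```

{5: 45, 6: 54, 7: 63, 8: 72, 9: 81, 10: 90, 11: 99}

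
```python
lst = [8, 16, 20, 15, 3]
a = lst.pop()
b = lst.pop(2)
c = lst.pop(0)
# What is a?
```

After line 1: lst = [8, 16, 20, 15, 3]
After line 2 (pop() -> a = 3): lst = [8, 16, 20, 15]
After line 3 (pop(2) -> b = 20): lst = [8, 16, 15]
After line 4 (pop(0) -> c = 8): lst = [16, 15]

3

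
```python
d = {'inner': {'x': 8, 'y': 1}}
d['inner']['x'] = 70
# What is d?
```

After line 1: d = {'inner': {'x': 8, 'y': 1}}
After line 2 (inner x overwritten): d = {'inner': {'x': 70, 'y': 1}}

{'inner': {'x': 70, 'y': 1}}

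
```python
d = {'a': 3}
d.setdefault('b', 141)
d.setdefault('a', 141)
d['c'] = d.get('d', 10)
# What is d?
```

After line 1: d = {'a': 3}
After line 2 (setdefault adds 'b'=141): d = {'a': 3, 'b': 141}
After line 3 (setdefault 'a' no-op, already exists): d = {'a': 3, 'b': 141}
After line 4 (get('d', 10) returns default since 'd' not in d): d = {'a': 3, 'b': 141, 'c': 10}

{'a': 3, 'b': 141, 'c': 10}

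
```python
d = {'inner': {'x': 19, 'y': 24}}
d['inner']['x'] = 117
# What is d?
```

After line 1: d = {'inner': {'x': 19, 'y': 24}}
After line 2 (inner x overwritten): d = {'inner': {'x': 117, 'y': 24}}

{'inner': {'x': 117, 'y': 24}}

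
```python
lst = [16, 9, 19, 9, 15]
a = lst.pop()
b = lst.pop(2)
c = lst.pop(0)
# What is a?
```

After line 1: lst = [16, 9, 19, 9, 15]
After line 2 (pop() -> a = 15): lst = [16, 9, 19, 9]
After line 3 (pop(2) -> b = 19): lst = [16, 9, 9]
After line 4 (pop(0) -> c = 16): lst = [9, 9]

15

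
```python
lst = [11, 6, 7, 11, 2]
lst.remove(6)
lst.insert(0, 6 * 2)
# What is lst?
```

After line 1: lst = [11, 6, 7, 11, 2]
After line 2 (remove first 6): lst = [11, 7, 11, 2]
After line 3 (insert 12 at index 0): lst = [12, 11, 7, 11, 2]

[12, 11, 7, 11, 2]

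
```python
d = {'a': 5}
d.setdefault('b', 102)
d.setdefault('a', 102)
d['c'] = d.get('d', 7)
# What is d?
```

After line 1: d = {'a': 5}
After line 2 (setdefault adds 'b'=102): d = {'a': 5, 'b': 102}
After line 3 (setdefault 'a' no-op, already exists): d = {'a': 5, 'b': 102}
After line 4 (get('d', 7) returns default since 'd' not in d): d = {'a': 5, 'b': 102, 'c': 7}

{'a': 5, 'b': 102, 'c': 7}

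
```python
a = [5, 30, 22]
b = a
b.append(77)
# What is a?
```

After line 1: a = [5, 30, 22]
After line 2 (b = a is an alias, same object): a = [5, 30, 22], b = [5, 30, 22]
After line 3 (b.append mutates the shared list): a = [5, 30, 22, 77], b = [5, 30, 22, 77]

[5, 30, 22, 77]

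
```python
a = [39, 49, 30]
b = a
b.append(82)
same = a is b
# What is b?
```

After line 1: a = [39, 49, 30]
After line 2 (b = a is an alias, same object): a = [39, 49, 30], b = [39, 49, 30]
After line 3 (b.append mutates the shared list): a = [39, 49, 30, 82], b = [39, 49, 30, 82]
After line 4 (same = a is b; same object -> True): same = True

[39, 49, 30, 82]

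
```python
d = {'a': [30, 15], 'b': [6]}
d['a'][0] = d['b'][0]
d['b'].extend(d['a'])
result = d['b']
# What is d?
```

After line 1: d = {'a': [30, 15], 'b': [6]}
After line 2 (a[0] = b[0] = 6): d = {'a': [6, 15], 'b': [6]}
After line 3 (b.extend(a) appends [6, 15]): d = {'a': [6, 15], 'b': [6, 6, 15]}
After line 4: result = d['b'] = [6, 6, 15]

{'a': [6, 15], 'b': [6, 6, 15]}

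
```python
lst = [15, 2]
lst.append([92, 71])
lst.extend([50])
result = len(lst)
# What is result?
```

After line 1: lst = [15, 2]
After line 2 (append adds [92, 71] as single element): lst = [15, 2, [92, 71]]
After line 3 (extend unpacks [50], adds 50): lst = [15, 2, [92, 71], 50]
After line 4: result = len(lst) = 4

4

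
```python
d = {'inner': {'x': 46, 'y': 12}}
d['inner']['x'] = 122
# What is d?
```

After line 1: d = {'inner': {'x': 46, 'y': 12}}
After line 2 (inner x overwritten): d = {'inner': {'x': 122, 'y': 12}}

{'inner': {'x': 122, 'y': 12}}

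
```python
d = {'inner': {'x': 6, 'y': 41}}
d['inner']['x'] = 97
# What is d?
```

After line 1: d = {'inner': {'x': 6, 'y': 41}}
After line 2 (inner x overwritten): d = {'inner': {'x': 97, 'y': 41}}

{'inner': {'x': 97, 'y': 41}}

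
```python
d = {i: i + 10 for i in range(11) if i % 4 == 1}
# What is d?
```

{1: 11, 5: 15, 9: 19}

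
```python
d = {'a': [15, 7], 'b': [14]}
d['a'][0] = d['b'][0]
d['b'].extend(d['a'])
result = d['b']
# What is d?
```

After line 1: d = {'a': [15, 7], 'b': [14]}
After line 2 (a[0] = b[0] = 14): d = {'a': [14, 7], 'b': [14]}
After line 3 (b.extend(a) appends [14, 7]): d = {'a': [14, 7], 'b': [14, 14, 7]}
After line 4: result = d['b'] = [14, 14, 7]

{'a': [14, 7], 'b': [14, 14, 7]}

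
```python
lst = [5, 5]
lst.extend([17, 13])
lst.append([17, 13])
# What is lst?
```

After line 1: lst = [5, 5]
After line 2 (extend unpacks [17, 13]): lst = [5, 5, 17, 13]
After line 3 (append adds [17, 13] as single element): lst = [5, 5, 17, 13, [17, 13]]

[5, 5, 17, 13, [17, 13]]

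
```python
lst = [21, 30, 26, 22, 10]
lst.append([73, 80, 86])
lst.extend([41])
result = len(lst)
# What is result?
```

After line 1: lst = [21, 30, 26, 22, 10]
After line 2 (append adds [73, 80, 86] as single element): lst = [21, 30, 26, 22, 10, [73, 80, 86]]
After line 3 (extend unpacks [41], adds 41): lst = [21, 30, 26, 22, 10, [73, 80, 86], 41]
After line 4: result = len(lst) = 7

7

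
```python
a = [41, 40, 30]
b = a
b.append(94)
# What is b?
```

After line 1: a = [41, 40, 30]
After line 2 (b = a is an alias, same object): a = [41, 40, 30], b = [41, 40, 30]
After line 3 (b.append mutates the shared list): a = [41, 40, 30, 94], b = [41, 40, 30, 94]

[41, 40, 30, 94]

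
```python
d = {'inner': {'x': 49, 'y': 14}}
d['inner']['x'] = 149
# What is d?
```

After line 1: d = {'inner': {'x': 49, 'y': 14}}
After line 2 (inner x overwritten): d = {'inner': {'x': 149, 'y': 14}}

{'inner': {'x': 149, 'y': 14}}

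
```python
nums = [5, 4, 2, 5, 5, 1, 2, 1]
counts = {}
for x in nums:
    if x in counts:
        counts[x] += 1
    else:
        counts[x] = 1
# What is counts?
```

Initial: counts = {}, nums = [5, 4, 2, 5, 5, 1, 2, 1]
See 5: counts = {5: 1}
See 4: counts = {5: 1, 4: 1}
See 2: counts = {5: 1, 4: 1, 2: 1}
See 5: counts = {5: 2, 4: 1, 2: 1}
See 5: counts = {5: 3, 4: 1, 2: 1}
See 1: counts = {5: 3, 4: 1, 2: 1, 1: 1}
See 2: counts = {5: 3, 4: 1, 2: 2, 1: 1}
See 1: counts = {5: 3, 4: 1, 2: 2, 1: 2}

{5: 3, 4: 1, 2: 2, 1: 2}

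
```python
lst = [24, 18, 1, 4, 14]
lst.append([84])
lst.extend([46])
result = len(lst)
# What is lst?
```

After line 1: lst = [24, 18, 1, 4, 14]
After line 2 (append adds [84] as single element): lst = [24, 18, 1, 4, 14, [84]]
After line 3 (extend unpacks [46], adds 46): lst = [24, 18, 1, 4, 14, [84], 46]
After line 4: result = len(lst) = 7

[24, 18, 1, 4, 14, [84], 46]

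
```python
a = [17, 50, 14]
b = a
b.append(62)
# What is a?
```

After line 1: a = [17, 50, 14]
After line 2 (b = a is an alias, same object): a = [17, 50, 14], b = [17, 50, 14]
After line 3 (b.append mutates the shared list): a = [17, 50, 14, 62], b = [17, 50, 14, 62]

[17, 50, 14, 62]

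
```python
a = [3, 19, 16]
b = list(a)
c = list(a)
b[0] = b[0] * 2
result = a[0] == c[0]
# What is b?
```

After line 1: a = [3, 19, 16]
After line 2 (b = list(a), copy): a = [3, 19, 16], b = [3, 19, 16]
After line 3 (c = list(a) is a copy, new object): c = [3, 19, 16]
After line 4 (b[0] = 3 * 2 = 6; only b mutates (copy)): a = [3, 19, 16], b = [6, 19, 16], c = [3, 19, 16]
After line 5 (a[0] = 3, c[0] = 3; result = True)

[6, 19, 16]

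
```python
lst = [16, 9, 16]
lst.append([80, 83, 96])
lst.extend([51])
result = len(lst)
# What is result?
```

After line 1: lst = [16, 9, 16]
After line 2 (append adds [80, 83, 96] as single element): lst = [16, 9, 16, [80, 83, 96]]
After line 3 (extend unpacks [51], adds 51): lst = [16, 9, 16, [80, 83, 96], 51]
After line 4: result = len(lst) = 5

5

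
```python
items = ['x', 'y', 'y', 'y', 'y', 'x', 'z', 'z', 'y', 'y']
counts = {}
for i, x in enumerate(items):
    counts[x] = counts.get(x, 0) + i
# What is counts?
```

Initial: counts = {}, items = ['x', 'y', 'y', 'y', 'y', 'x', 'z', 'z', 'y', 'y']
i=0, x='x': counts = {'x': 0}
i=1, x='y': counts = {'x': 0, 'y': 1}
i=2, x='y': counts = {'x': 0, 'y': 3}
i=3, x='y': counts = {'x': 0, 'y': 6}
i=4, x='y': counts = {'x': 0, 'y': 10}
i=5, x='x': counts = {'x': 5, 'y': 10}
i=6, x='z': counts = {'x': 5, 'y': 10, 'z': 6}
i=7, x='z': counts = {'x': 5, 'y': 10, 'z': 13}
i=8, x='y': counts = {'x': 5, 'y': 18, 'z': 13}
i=9, x='y': counts = {'x': 5, 'y': 27, 'z': 13}

{'x': 5, 'y': 27, 'z': 13}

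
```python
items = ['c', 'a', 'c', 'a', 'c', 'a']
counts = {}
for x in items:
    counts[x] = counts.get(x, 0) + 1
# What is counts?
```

Initial: counts = {}, items = ['c', 'a', 'c', 'a', 'c', 'a']
See 'c': counts = {'c': 1}
See 'a': counts = {'c': 1, 'a': 1}
See 'c': counts = {'c': 2, 'a': 1}
See 'a': counts = {'c': 2, 'a': 2}
See 'c': counts = {'c': 3, 'a': 2}
See 'a': counts = {'c': 3, 'a': 3}

{'c': 3, 'a': 3}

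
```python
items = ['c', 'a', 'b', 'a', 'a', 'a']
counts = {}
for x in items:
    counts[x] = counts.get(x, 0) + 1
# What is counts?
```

Initial: counts = {}, items = ['c', 'a', 'b', 'a', 'a', 'a']
See 'c': counts = {'c': 1}
See 'a': counts = {'c': 1, 'a': 1}
See 'b': counts = {'c': 1, 'a': 1, 'b': 1}
See 'a': counts = {'c': 1, 'a': 2, 'b': 1}
See 'a': counts = {'c': 1, 'a': 3, 'b': 1}
See 'a': counts = {'c': 1, 'a': 4, 'b': 1}

{'c': 1, 'a': 4, 'b': 1}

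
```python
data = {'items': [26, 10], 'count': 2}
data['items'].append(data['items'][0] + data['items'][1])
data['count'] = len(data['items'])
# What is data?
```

After line 1: data = {'items': [26, 10], 'count': 2}
After line 2 (append 26 + 10 = 36): data = {'items': [26, 10, 36], 'count': 2}
After line 3 (count = len(items) = 3): data = {'items': [26, 10, 36], 'count': 3}

{'items': [26, 10, 36], 'count': 3}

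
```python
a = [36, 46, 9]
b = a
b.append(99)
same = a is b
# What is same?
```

After line 1: a = [36, 46, 9]
After line 2 (b = a is an alias, same object): a = [36, 46, 9], b = [36, 46, 9]
After line 3 (b.append mutates the shared list): a = [36, 46, 9, 99], b = [36, 46, 9, 99]
After line 4 (same = a is b; same object -> True): same = True

True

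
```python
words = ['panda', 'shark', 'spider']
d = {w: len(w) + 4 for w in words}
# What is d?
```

{'panda': 9, 'shark': 9, 'spider': 10}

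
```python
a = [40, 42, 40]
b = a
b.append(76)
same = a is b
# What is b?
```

After line 1: a = [40, 42, 40]
After line 2 (b = a is an alias, same object): a = [40, 42, 40], b = [40, 42, 40]
After line 3 (b.append mutates the shared list): a = [40, 42, 40, 76], b = [40, 42, 40, 76]
After line 4 (same = a is b; same object -> True): same = True

[40, 42, 40, 76]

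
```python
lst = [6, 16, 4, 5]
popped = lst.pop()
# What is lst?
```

[6, 16, 4]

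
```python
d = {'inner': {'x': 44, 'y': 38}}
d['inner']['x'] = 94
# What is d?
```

After line 1: d = {'inner': {'x': 44, 'y': 38}}
After line 2 (inner x overwritten): d = {'inner': {'x': 94, 'y': 38}}

{'inner': {'x': 94, 'y': 38}}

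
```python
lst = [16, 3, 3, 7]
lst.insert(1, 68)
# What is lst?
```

[16, 68, 3, 3, 7]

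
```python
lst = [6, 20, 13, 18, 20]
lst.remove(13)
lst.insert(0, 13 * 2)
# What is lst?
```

After line 1: lst = [6, 20, 13, 18, 20]
After line 2 (remove first 13): lst = [6, 20, 18, 20]
After line 3 (insert 26 at index 0): lst = [26, 6, 20, 18, 20]

[26, 6, 20, 18, 20]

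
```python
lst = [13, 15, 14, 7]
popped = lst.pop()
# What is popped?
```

7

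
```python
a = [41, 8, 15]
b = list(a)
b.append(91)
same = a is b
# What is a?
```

After line 1: a = [41, 8, 15]
After line 2 (b = list(a) is a shallow copy, new object): a = [41, 8, 15], b = [41, 8, 15]
After line 3 (append only mutates b): a = [41, 8, 15], b = [41, 8, 15, 91]
After line 4 (same = a is b; different objects -> False): same = False

[41, 8, 15]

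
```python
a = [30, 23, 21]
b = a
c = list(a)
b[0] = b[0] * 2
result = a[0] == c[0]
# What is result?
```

After line 1: a = [30, 23, 21]
After line 2 (b = a, alias): a = [30, 23, 21], b = [30, 23, 21]
After line 3 (c = list(a) is a copy, new object): c = [30, 23, 21]
After line 4 (b[0] = 30 * 2 = 60; mutates shared a/b): a = b = [60, 23, 21], c = [30, 23, 21]
After line 5 (a[0] = 60, c[0] = 30; result = False)

False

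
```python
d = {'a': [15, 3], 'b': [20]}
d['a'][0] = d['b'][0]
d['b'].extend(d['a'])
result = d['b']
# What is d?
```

After line 1: d = {'a': [15, 3], 'b': [20]}
After line 2 (a[0] = b[0] = 20): d = {'a': [20, 3], 'b': [20]}
After line 3 (b.extend(a) appends [20, 3]): d = {'a': [20, 3], 'b': [20, 20, 3]}
After line 4: result = d['b'] = [20, 20, 3]

{'a': [20, 3], 'b': [20, 20, 3]}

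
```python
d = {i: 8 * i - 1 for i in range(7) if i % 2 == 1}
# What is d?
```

{1: 7, 3: 23, 5: 39}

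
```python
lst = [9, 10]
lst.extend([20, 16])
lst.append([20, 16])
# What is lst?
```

After line 1: lst = [9, 10]
After line 2 (extend unpacks [20, 16]): lst = [9, 10, 20, 16]
After line 3 (append adds [20, 16] as single element): lst = [9, 10, 20, 16, [20, 16]]

[9, 10, 20, 16, [20, 16]]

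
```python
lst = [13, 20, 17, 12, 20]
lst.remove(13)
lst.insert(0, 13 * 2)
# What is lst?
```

After line 1: lst = [13, 20, 17, 12, 20]
After line 2 (remove first 13): lst = [20, 17, 12, 20]
After line 3 (insert 26 at index 0): lst = [26, 20, 17, 12, 20]

[26, 20, 17, 12, 20]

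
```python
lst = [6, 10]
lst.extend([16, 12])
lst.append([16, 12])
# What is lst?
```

After line 1: lst = [6, 10]
After line 2 (extend unpacks [16, 12]): lst = [6, 10, 16, 12]
After line 3 (append adds [16, 12] as single element): lst = [6, 10, 16, 12, [16, 12]]

[6, 10, 16, 12, [16, 12]]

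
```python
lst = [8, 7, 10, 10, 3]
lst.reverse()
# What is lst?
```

[3, 10, 10, 7, 8]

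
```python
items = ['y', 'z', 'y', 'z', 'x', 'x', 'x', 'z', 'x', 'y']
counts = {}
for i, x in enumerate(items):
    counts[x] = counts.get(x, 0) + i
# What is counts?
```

Initial: counts = {}, items = ['y', 'z', 'y', 'z', 'x', 'x', 'x', 'z', 'x', 'y']
i=0, x='y': counts = {'y': 0}
i=1, x='z': counts = {'y': 0, 'z': 1}
i=2, x='y': counts = {'y': 2, 'z': 1}
i=3, x='z': counts = {'y': 2, 'z': 4}
i=4, x='x': counts = {'y': 2, 'z': 4, 'x': 4}
i=5, x='x': counts = {'y': 2, 'z': 4, 'x': 9}
i=6, x='x': counts = {'y': 2, 'z': 4, 'x': 15}
i=7, x='z': counts = {'y': 2, 'z': 11, 'x': 15}
i=8, x='x': counts = {'y': 2, 'z': 11, 'x': 23}
i=9, x='y': counts = {'y': 11, 'z': 11, 'x': 23}

{'y': 11, 'z': 11, 'x': 23}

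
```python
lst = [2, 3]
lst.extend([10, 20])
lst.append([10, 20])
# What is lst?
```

After line 1: lst = [2, 3]
After line 2 (extend unpacks [10, 20]): lst = [2, 3, 10, 20]
After line 3 (append adds [10, 20] as single element): lst = [2, 3, 10, 20, [10, 20]]

[2, 3, 10, 20, [10, 20]]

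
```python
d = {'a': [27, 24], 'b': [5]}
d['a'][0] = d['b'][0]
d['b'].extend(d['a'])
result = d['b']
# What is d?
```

After line 1: d = {'a': [27, 24], 'b': [5]}
After line 2 (a[0] = b[0] = 5): d = {'a': [5, 24], 'b': [5]}
After line 3 (b.extend(a) appends [5, 24]): d = {'a': [5, 24], 'b': [5, 5, 24]}
After line 4: result = d['b'] = [5, 5, 24]

{'a': [5, 24], 'b': [5, 5, 24]}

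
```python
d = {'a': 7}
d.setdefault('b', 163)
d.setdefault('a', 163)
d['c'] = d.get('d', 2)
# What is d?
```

After line 1: d = {'a': 7}
After line 2 (setdefault adds 'b'=163): d = {'a': 7, 'b': 163}
After line 3 (setdefault 'a' no-op, already exists): d = {'a': 7, 'b': 163}
After line 4 (get('d', 2) returns default since 'd' not in d): d = {'a': 7, 'b': 163, 'c': 2}

{'a': 7, 'b': 163, 'c': 2}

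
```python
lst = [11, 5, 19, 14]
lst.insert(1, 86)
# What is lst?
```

[11, 86, 5, 19, 14]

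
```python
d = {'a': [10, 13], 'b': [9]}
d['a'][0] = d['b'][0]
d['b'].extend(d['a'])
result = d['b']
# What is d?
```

After line 1: d = {'a': [10, 13], 'b': [9]}
After line 2 (a[0] = b[0] = 9): d = {'a': [9, 13], 'b': [9]}
After line 3 (b.extend(a) appends [9, 13]): d = {'a': [9, 13], 'b': [9, 9, 13]}
After line 4: result = d['b'] = [9, 9, 13]

{'a': [9, 13], 'b': [9, 9, 13]}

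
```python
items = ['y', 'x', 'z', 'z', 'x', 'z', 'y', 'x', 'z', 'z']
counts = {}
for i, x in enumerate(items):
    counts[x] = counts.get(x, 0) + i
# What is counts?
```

Initial: counts = {}, items = ['y', 'x', 'z', 'z', 'x', 'z', 'y', 'x', 'z', 'z']
i=0, x='y': counts = {'y': 0}
i=1, x='x': counts = {'y': 0, 'x': 1}
i=2, x='z': counts = {'y': 0, 'x': 1, 'z': 2}
i=3, x='z': counts = {'y': 0, 'x': 1, 'z': 5}
i=4, x='x': counts = {'y': 0, 'x': 5, 'z': 5}
i=5, x='z': counts = {'y': 0, 'x': 5, 'z': 10}
i=6, x='y': counts = {'y': 6, 'x': 5, 'z': 10}
i=7, x='x': counts = {'y': 6, 'x': 12, 'z': 10}
i=8, x='z': counts = {'y': 6, 'x': 12, 'z': 18}
i=9, x='z': counts = {'y': 6, 'x': 12, 'z': 27}

{'y': 6, 'x': 12, 'z': 27}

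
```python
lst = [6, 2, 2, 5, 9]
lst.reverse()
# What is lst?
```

[9, 5, 2, 2, 6]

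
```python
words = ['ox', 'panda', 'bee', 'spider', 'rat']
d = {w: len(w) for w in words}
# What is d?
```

{'ox': 2, 'panda': 5, 'bee': 3, 'spider': 6, 'rat': 3}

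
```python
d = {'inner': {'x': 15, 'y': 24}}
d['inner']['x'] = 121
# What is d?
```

After line 1: d = {'inner': {'x': 15, 'y': 24}}
After line 2 (inner x overwritten): d = {'inner': {'x': 121, 'y': 24}}

{'inner': {'x': 121, 'y': 24}}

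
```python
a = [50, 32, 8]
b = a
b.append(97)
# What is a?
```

After line 1: a = [50, 32, 8]
After line 2 (b = a is an alias, same object): a = [50, 32, 8], b = [50, 32, 8]
After line 3 (b.append mutates the shared list): a = [50, 32, 8, 97], b = [50, 32, 8, 97]

[50, 32, 8, 97]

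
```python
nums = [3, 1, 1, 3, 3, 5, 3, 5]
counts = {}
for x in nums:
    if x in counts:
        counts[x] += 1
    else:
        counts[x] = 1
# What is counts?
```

Initial: counts = {}, nums = [3, 1, 1, 3, 3, 5, 3, 5]
See 3: counts = {3: 1}
See 1: counts = {3: 1, 1: 1}
See 1: counts = {3: 1, 1: 2}
See 3: counts = {3: 2, 1: 2}
See 3: counts = {3: 3, 1: 2}
See 5: counts = {3: 3, 1: 2, 5: 1}
See 3: counts = {3: 4, 1: 2, 5: 1}
See 5: counts = {3: 4, 1: 2, 5: 2}

{3: 4, 1: 2, 5: 2}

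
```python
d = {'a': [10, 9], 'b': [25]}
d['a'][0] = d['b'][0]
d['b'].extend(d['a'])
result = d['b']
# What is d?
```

After line 1: d = {'a': [10, 9], 'b': [25]}
After line 2 (a[0] = b[0] = 25): d = {'a': [25, 9], 'b': [25]}
After line 3 (b.extend(a) appends [25, 9]): d = {'a': [25, 9], 'b': [25, 25, 9]}
After line 4: result = d['b'] = [25, 25, 9]

{'a': [25, 9], 'b': [25, 25, 9]}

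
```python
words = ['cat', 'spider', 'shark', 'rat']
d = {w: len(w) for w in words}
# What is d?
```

{'cat': 3, 'spider': 6, 'shark': 5, 'rat': 3}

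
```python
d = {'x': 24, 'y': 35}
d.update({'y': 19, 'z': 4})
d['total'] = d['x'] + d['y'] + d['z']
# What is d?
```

After line 1: d = {'x': 24, 'y': 35}
After line 2 (y overwritten, z added): d = {'x': 24, 'y': 19, 'z': 4}
After line 3 (total = 24 + 19 + 4 = 47): d = {'x': 24, 'y': 19, 'z': 4, 'total': 47}

{'x': 24, 'y': 19, 'z': 4, 'total': 47}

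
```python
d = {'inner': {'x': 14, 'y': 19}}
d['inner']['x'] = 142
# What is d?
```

After line 1: d = {'inner': {'x': 14, 'y': 19}}
After line 2 (inner x overwritten): d = {'inner': {'x': 142, 'y': 19}}

{'inner': {'x': 142, 'y': 19}}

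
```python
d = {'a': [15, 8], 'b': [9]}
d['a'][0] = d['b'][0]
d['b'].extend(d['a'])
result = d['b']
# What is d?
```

After line 1: d = {'a': [15, 8], 'b': [9]}
After line 2 (a[0] = b[0] = 9): d = {'a': [9, 8], 'b': [9]}
After line 3 (b.extend(a) appends [9, 8]): d = {'a': [9, 8], 'b': [9, 9, 8]}
After line 4: result = d['b'] = [9, 9, 8]

{'a': [9, 8], 'b': [9, 9, 8]}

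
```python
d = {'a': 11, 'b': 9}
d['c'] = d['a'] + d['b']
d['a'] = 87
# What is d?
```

After line 1: d = {'a': 11, 'b': 9}
After line 2 (d['c'] = 11 + 9): d = {'a': 11, 'b': 9, 'c': 20}
After line 3: d = {'a': 87, 'b': 9, 'c': 20}

{'a': 87, 'b': 9, 'c': 20}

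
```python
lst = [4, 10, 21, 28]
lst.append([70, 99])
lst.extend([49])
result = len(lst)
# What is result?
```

After line 1: lst = [4, 10, 21, 28]
After line 2 (append adds [70, 99] as single element): lst = [4, 10, 21, 28, [70, 99]]
After line 3 (extend unpacks [49], adds 49): lst = [4, 10, 21, 28, [70, 99], 49]
After line 4: result = len(lst) = 6

6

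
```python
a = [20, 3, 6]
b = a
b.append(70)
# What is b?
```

After line 1: a = [20, 3, 6]
After line 2 (b = a is an alias, same object): a = [20, 3, 6], b = [20, 3, 6]
After line 3 (b.append mutates the shared list): a = [20, 3, 6, 70], b = [20, 3, 6, 70]

[20, 3, 6, 70]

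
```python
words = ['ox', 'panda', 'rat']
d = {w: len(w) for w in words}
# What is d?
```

{'ox': 2, 'panda': 5, 'rat': 3}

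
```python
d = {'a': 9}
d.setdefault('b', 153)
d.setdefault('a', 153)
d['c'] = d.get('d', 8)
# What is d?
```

After line 1: d = {'a': 9}
After line 2 (setdefault adds 'b'=153): d = {'a': 9, 'b': 153}
After line 3 (setdefault 'a' no-op, already exists): d = {'a': 9, 'b': 153}
After line 4 (get('d', 8) returns default since 'd' not in d): d = {'a': 9, 'b': 153, 'c': 8}

{'a': 9, 'b': 153, 'c': 8}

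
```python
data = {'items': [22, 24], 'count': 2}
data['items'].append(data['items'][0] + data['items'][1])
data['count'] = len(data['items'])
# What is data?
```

After line 1: data = {'items': [22, 24], 'count': 2}
After line 2 (append 22 + 24 = 46): data = {'items': [22, 24, 46], 'count': 2}
After line 3 (count = len(items) = 3): data = {'items': [22, 24, 46], 'count': 3}

{'items': [22, 24, 46], 'count': 3}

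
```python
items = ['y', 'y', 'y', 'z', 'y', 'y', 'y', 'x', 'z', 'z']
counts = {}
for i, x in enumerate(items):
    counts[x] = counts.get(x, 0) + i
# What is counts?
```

Initial: counts = {}, items = ['y', 'y', 'y', 'z', 'y', 'y', 'y', 'x', 'z', 'z']
i=0, x='y': counts = {'y': 0}
i=1, x='y': counts = {'y': 1}
i=2, x='y': counts = {'y': 3}
i=3, x='z': counts = {'y': 3, 'z': 3}
i=4, x='y': counts = {'y': 7, 'z': 3}
i=5, x='y': counts = {'y': 12, 'z': 3}
i=6, x='y': counts = {'y': 18, 'z': 3}
i=7, x='x': counts = {'y': 18, 'z': 3, 'x': 7}
i=8, x='z': counts = {'y': 18, 'z': 11, 'x': 7}
i=9, x='z': counts = {'y': 18, 'z': 20, 'x': 7}

{'y': 18, 'z': 20, 'x': 7}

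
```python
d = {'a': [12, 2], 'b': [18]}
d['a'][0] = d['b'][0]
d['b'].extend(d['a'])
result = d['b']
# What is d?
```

After line 1: d = {'a': [12, 2], 'b': [18]}
After line 2 (a[0] = b[0] = 18): d = {'a': [18, 2], 'b': [18]}
After line 3 (b.extend(a) appends [18, 2]): d = {'a': [18, 2], 'b': [18, 18, 2]}
After line 4: result = d['b'] = [18, 18, 2]

{'a': [18, 2], 'b': [18, 18, 2]}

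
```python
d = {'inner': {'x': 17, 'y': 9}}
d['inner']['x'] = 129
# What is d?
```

After line 1: d = {'inner': {'x': 17, 'y': 9}}
After line 2 (inner x overwritten): d = {'inner': {'x': 129, 'y': 9}}

{'inner': {'x': 129, 'y': 9}}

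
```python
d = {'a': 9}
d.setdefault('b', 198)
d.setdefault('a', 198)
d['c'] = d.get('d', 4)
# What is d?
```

After line 1: d = {'a': 9}
After line 2 (setdefault adds 'b'=198): d = {'a': 9, 'b': 198}
After line 3 (setdefault 'a' no-op, already exists): d = {'a': 9, 'b': 198}
After line 4 (get('d', 4) returns default since 'd' not in d): d = {'a': 9, 'b': 198, 'c': 4}

{'a': 9, 'b': 198, 'c': 4}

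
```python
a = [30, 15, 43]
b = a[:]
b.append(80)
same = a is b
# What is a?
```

After line 1: a = [30, 15, 43]
After line 2 (b = a[:] is a shallow copy, new object): a = [30, 15, 43], b = [30, 15, 43]
After line 3 (append only mutates b): a = [30, 15, 43], b = [30, 15, 43, 80]
After line 4 (same = a is b; different objects -> False): same = False

[30, 15, 43]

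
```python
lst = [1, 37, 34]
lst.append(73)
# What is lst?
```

[1, 37, 34, 73]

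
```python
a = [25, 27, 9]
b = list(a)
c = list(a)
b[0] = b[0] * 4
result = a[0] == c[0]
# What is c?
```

After line 1: a = [25, 27, 9]
After line 2 (b = list(a), copy): a = [25, 27, 9], b = [25, 27, 9]
After line 3 (c = list(a) is a copy, new object): c = [25, 27, 9]
After line 4 (b[0] = 25 * 4 = 100; only b mutates (copy)): a = [25, 27, 9], b = [100, 27, 9], c = [25, 27, 9]
After line 5 (a[0] = 25, c[0] = 25; result = True)

[25, 27, 9]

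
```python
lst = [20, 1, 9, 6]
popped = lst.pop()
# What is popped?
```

6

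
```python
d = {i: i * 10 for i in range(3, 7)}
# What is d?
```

{3: 30, 4: 40, 5: 50, 6: 60}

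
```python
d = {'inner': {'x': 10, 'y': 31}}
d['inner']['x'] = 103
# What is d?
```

After line 1: d = {'inner': {'x': 10, 'y': 31}}
After line 2 (inner x overwritten): d = {'inner': {'x': 103, 'y': 31}}

{'inner': {'x': 103, 'y': 31}}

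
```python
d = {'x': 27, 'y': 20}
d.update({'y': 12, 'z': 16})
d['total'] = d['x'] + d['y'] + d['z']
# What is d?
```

After line 1: d = {'x': 27, 'y': 20}
After line 2 (y overwritten, z added): d = {'x': 27, 'y': 12, 'z': 16}
After line 3 (total = 27 + 12 + 16 = 55): d = {'x': 27, 'y': 12, 'z': 16, 'total': 55}

{'x': 27, 'y': 12, 'z': 16, 'total': 55}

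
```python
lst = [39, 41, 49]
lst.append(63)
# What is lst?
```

[39, 41, 49, 63]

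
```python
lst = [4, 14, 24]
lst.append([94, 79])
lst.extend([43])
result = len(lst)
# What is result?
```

After line 1: lst = [4, 14, 24]
After line 2 (append adds [94, 79] as single element): lst = [4, 14, 24, [94, 79]]
After line 3 (extend unpacks [43], adds 43): lst = [4, 14, 24, [94, 79], 43]
After line 4: result = len(lst) = 5

5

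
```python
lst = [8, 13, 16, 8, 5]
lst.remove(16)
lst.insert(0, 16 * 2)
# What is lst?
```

After line 1: lst = [8, 13, 16, 8, 5]
After line 2 (remove first 16): lst = [8, 13, 8, 5]
After line 3 (insert 32 at index 0): lst = [32, 8, 13, 8, 5]

[32, 8, 13, 8, 5]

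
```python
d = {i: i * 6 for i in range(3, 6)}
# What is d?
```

{3: 18, 4: 24, 5: 30}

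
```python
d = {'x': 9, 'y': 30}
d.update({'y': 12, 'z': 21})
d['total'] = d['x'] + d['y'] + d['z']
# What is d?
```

After line 1: d = {'x': 9, 'y': 30}
After line 2 (y overwritten, z added): d = {'x': 9, 'y': 12, 'z': 21}
After line 3 (total = 9 + 12 + 21 = 42): d = {'x': 9, 'y': 12, 'z': 21, 'total': 42}

{'x': 9, 'y': 12, 'z': 21, 'total': 42}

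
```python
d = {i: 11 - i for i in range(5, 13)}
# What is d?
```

{5: 6, 6: 5, 7: 4, 8: 3, 9: 2, 10: 1, 11: 0, 12: -1}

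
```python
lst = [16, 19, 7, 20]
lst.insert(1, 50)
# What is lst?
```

[16, 50, 19, 7, 20]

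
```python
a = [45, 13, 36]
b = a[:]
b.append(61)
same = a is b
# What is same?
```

After line 1: a = [45, 13, 36]
After line 2 (b = a[:] is a shallow copy, new object): a = [45, 13, 36], b = [45, 13, 36]
After line 3 (append only mutates b): a = [45, 13, 36], b = [45, 13, 36, 61]
After line 4 (same = a is b; different objects -> False): same = False

False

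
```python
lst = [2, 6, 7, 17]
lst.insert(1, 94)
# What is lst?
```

[2, 94, 6, 7, 17]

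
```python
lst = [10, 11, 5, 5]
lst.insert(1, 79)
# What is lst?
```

[10, 79, 11, 5, 5]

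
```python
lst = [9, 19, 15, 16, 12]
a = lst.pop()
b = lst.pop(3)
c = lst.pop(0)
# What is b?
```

After line 1: lst = [9, 19, 15, 16, 12]
After line 2 (pop() -> a = 12): lst = [9, 19, 15, 16]
After line 3 (pop(3) -> b = 16): lst = [9, 19, 15]
After line 4 (pop(0) -> c = 9): lst = [19, 15]

16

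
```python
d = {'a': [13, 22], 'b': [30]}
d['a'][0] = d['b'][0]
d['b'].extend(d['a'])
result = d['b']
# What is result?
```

After line 1: d = {'a': [13, 22], 'b': [30]}
After line 2 (a[0] = b[0] = 30): d = {'a': [30, 22], 'b': [30]}
After line 3 (b.extend(a) appends [30, 22]): d = {'a': [30, 22], 'b': [30, 30, 22]}
After line 4: result = d['b'] = [30, 30, 22]

[30, 30, 22]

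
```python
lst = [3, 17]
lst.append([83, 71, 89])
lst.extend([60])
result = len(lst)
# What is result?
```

After line 1: lst = [3, 17]
After line 2 (append adds [83, 71, 89] as single element): lst = [3, 17, [83, 71, 89]]
After line 3 (extend unpacks [60], adds 60): lst = [3, 17, [83, 71, 89], 60]
After line 4: result = len(lst) = 4

4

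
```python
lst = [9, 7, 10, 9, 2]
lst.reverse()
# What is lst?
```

[2, 9, 10, 7, 9]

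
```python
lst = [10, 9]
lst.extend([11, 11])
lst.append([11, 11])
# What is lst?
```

After line 1: lst = [10, 9]
After line 2 (extend unpacks [11, 11]): lst = [10, 9, 11, 11]
After line 3 (append adds [11, 11] as single element): lst = [10, 9, 11, 11, [11, 11]]

[10, 9, 11, 11, [11, 11]]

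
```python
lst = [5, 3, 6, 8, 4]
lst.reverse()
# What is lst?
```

[4, 8, 6, 3, 5]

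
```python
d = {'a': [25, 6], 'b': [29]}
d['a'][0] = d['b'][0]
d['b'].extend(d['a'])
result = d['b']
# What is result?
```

After line 1: d = {'a': [25, 6], 'b': [29]}
After line 2 (a[0] = b[0] = 29): d = {'a': [29, 6], 'b': [29]}
After line 3 (b.extend(a) appends [29, 6]): d = {'a': [29, 6], 'b': [29, 29, 6]}
After line 4: result = d['b'] = [29, 29, 6]

[29, 29, 6]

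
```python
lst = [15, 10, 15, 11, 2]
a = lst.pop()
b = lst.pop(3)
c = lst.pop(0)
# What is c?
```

After line 1: lst = [15, 10, 15, 11, 2]
After line 2 (pop() -> a = 2): lst = [15, 10, 15, 11]
After line 3 (pop(3) -> b = 11): lst = [15, 10, 15]
After line 4 (pop(0) -> c = 15): lst = [10, 15]

15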